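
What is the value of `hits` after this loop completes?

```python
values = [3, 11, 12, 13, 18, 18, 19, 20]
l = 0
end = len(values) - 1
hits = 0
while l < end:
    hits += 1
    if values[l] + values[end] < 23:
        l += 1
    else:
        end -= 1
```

Steps to find pair summing to 23
`hits` takes the values: 0 → 1 → 2 → 3 → 4 → 5 → 6 → 7

Answer: 7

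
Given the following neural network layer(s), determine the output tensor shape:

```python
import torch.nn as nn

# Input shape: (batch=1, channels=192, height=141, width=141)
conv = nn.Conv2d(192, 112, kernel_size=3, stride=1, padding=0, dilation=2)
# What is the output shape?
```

Input: (1, 192, 141, 141) -> Output: (1, 112, 137, 137)

Answer: (1, 112, 137, 137)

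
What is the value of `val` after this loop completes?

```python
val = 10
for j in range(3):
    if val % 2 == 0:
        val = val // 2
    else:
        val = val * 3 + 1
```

Collatz-style transformation from 10
`val` takes the values: 10 → 5 → 16 → 8

Answer: 8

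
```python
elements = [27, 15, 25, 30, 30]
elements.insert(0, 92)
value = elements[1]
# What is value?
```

Trace:
`elements = [27, 15, 25, 30, 30]` → elements = [27, 15, 25, 30, 30]
`elements.insert(0, 92)` → elements = [92, 27, 15, 25, 30, 30]
`value = elements[1]` → value = 27
So value = 27

Answer: 27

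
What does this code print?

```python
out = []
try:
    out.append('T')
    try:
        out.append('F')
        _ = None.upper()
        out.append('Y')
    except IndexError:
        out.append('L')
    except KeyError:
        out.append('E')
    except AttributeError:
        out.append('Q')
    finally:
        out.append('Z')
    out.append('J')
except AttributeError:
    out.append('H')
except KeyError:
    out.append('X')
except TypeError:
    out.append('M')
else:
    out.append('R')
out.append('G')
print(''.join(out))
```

Execution trace: 'T' (try body) → 'F' (inner try body) → 'Q' (inner except AttributeError) → 'Z' (inner finally) → 'J' (try body, no exception) → 'R' (else) → 'G' (after the try/except). Output: TFQZJRG

Answer: TFQZJRG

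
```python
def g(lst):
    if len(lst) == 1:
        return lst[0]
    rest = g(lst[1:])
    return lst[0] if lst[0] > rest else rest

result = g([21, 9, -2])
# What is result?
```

Recursive max over [21, 9, -2] = 21

Answer: 21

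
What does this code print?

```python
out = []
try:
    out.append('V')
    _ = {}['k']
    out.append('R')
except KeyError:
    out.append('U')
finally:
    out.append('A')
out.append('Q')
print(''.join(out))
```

Execution trace: 'V' (try body) → 'U' (except KeyError) → 'A' (finally) → 'Q' (after the try/except). Output: VUAQ

Answer: VUAQ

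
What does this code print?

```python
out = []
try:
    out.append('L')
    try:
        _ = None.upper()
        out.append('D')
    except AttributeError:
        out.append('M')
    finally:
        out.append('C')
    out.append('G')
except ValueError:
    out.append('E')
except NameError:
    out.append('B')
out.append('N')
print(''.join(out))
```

Execution trace: 'L' (try body) → 'M' (inner except AttributeError) → 'C' (inner finally) → 'G' (try body, no exception) → 'N' (after the try/except). Output: LMCGN

Answer: LMCGN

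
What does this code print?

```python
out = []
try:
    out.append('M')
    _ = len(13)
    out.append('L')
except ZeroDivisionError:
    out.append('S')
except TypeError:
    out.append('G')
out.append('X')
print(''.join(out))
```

Execution trace: 'M' (try body) → 'G' (except TypeError) → 'X' (after the try/except). Output: MGX

Answer: MGX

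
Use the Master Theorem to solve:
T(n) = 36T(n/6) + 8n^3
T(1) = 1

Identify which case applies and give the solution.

a=36, b=6, f(n)=8n^3. log_6(36) = 2. Since c=3 > 2 and the regularity condition holds (36(n/6)^3 = (36/6^3)n^3 with 36/6^3 < 1), Case 3 applies: T(n) = Θ(f(n)) = O(n^3).

Answer: O(n^3) - Case 3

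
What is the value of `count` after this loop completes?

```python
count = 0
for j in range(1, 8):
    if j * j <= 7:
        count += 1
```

Count numbers where j² ≤ 7
`count` takes the values: 0 → 1 → 2

Answer: 2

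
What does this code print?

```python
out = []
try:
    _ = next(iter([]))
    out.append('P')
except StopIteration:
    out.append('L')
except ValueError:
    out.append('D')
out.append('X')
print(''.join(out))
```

Execution trace: 'L' (except StopIteration) → 'X' (after the try/except). Output: LX

Answer: LX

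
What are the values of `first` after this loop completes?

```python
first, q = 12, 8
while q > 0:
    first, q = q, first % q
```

GCD of 12 and 8
`first` takes the values: 12 → 8 → 4

Answer: 4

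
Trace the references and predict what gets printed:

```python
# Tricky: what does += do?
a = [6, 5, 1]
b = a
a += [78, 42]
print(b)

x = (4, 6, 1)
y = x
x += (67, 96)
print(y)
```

Key concept: += behavior differs for mutable vs immutable.
Step by step:
`a = [6, 5, 1]` → a = [6, 5, 1]
`b = a` → b = [6, 5, 1] (same object as a)
`a += [78, 42]` → a = [6, 5, 1, 78, 42] (same object as b); b = [6, 5, 1, 78, 42] (same object as a)
`print(b)` → prints [6, 5, 1, 78, 42]
`x = (4, 6, 1)` → x = (4, 6, 1)
`y = x` → y = (4, 6, 1)
`x += (67, 96)` → x = (4, 6, 1, 67, 96)
`print(y)` → prints (4, 6, 1)

Answer:
[6, 5, 1, 78, 42]
(4, 6, 1)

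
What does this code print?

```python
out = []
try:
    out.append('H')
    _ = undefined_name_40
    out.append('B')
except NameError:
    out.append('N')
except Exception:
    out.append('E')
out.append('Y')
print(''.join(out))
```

Execution trace: 'H' (try body) → 'N' (except NameError) → 'Y' (after the try/except). Output: HNY

Answer: HNY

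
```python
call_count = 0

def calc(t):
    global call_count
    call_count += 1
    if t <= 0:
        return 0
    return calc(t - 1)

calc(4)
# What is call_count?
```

Linear recursion stepping by 1: 5 calls from t=4 down to ≤0.

Answer: 5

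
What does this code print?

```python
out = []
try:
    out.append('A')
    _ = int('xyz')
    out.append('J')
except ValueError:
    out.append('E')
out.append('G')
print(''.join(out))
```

Execution trace: 'A' (try body) → 'E' (except ValueError) → 'G' (after the try/except). Output: AEG

Answer: AEG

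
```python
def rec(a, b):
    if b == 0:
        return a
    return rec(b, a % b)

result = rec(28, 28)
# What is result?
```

rec(28, 28) -> rec(28, 0) -> 28

Answer: 28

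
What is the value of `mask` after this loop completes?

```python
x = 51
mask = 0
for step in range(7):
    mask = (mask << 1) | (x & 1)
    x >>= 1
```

Reverse lowest 7 bits of 51
`mask` takes the values: 0 → 1 → 3 → 6 → 12 → 25 → 51 → 102

Answer: 102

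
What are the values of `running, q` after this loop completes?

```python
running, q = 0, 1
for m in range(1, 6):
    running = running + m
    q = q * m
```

Sum and factorial of 1 to 5
`running, q` takes the values: (0, 1) → (1, 1) → (3, 1) → (3, 2) → (6, 2) → (6, 6) → (10, 6) → (10, 24) → (15, 24) → (15, 120)

Answer: 15, 120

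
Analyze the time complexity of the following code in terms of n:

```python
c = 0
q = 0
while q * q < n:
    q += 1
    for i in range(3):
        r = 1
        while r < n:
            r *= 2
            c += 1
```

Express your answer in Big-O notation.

Each loop level contributes: √n × 1 × log n. Multiplying the contributions gives O(√n log n).

Answer: O(√n log n)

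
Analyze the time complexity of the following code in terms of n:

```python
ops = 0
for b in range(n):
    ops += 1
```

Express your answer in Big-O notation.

Each loop level contributes: n. Multiplying the contributions gives O(n).

Answer: O(n)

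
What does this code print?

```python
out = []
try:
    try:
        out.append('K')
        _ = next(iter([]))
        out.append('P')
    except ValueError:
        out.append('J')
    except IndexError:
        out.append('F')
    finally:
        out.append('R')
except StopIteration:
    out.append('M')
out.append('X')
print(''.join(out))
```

Execution trace: 'K' (try body) → 'R' (finally) → 'M' (outer except StopIteration) → 'X' (after the try/except). Output: KRMX

Answer: KRMX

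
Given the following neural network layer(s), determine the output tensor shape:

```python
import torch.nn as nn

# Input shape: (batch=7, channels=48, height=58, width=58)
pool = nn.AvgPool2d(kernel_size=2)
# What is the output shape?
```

Input: (7, 48, 58, 58) -> Output: (7, 48, 29, 29)

Answer: (7, 48, 29, 29)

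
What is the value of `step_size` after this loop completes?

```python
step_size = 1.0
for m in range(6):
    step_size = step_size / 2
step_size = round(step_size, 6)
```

Halving LR 6 times: 1 / 2^6
`step_size` takes the values: 1.0 → 0.5 → 0.25 → 0.125 → 0.0625 → 0.03125 → 0.015625

Answer: 0.015625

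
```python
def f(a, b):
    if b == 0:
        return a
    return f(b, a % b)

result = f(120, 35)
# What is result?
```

f(120, 35) -> f(35, 15) -> f(15, 5) -> f(5, 0) -> 5

Answer: 5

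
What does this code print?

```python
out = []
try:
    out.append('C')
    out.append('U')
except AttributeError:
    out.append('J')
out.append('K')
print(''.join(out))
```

Execution trace: 'C' (try body) → 'U' (try body, no exception) → 'K' (after the try/except). Output: CUK

Answer: CUK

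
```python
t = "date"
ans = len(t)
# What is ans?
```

Trace:
`t = "date"` → t = 'date'
`ans = len(t)` → ans = 4
So ans = 4

Answer: 4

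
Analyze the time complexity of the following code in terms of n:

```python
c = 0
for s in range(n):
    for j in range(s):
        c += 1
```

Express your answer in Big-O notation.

Each loop level contributes: n × n. Multiplying the contributions gives O(n^2).

Answer: O(n^2)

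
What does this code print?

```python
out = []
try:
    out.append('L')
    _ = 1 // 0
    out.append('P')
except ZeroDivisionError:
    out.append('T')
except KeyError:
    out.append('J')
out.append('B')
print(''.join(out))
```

Execution trace: 'L' (try body) → 'T' (except ZeroDivisionError) → 'B' (after the try/except). Output: LTB

Answer: LTB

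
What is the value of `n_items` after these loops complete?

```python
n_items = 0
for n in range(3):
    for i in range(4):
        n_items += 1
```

3 * 4 = 12
`n_items` takes the values: 0 → 1 → 2 → 3 → 4 → 5 → 6 → 7 → 8 → 9 → 10 → 11 → 12

Answer: 12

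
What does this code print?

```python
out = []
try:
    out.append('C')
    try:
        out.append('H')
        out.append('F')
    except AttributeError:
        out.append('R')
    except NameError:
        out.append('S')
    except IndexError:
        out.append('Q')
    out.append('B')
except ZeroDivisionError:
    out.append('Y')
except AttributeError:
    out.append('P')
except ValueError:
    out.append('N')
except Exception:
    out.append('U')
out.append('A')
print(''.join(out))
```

Execution trace: 'C' (try body) → 'H' (inner try body) → 'F' (inner try body, no exception) → 'B' (try body, no exception) → 'A' (after the try/except). Output: CHFBA

Answer: CHFBA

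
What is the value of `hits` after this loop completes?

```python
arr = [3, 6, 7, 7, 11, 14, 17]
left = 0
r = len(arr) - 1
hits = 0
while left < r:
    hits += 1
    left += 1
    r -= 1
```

Iterations until pointers meet (list length 7)
`hits` takes the values: 0 → 1 → 2 → 3

Answer: 3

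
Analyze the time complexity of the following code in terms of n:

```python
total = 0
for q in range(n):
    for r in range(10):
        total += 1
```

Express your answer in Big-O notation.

Each loop level contributes: n × 1. Multiplying the contributions gives O(n).

Answer: O(n)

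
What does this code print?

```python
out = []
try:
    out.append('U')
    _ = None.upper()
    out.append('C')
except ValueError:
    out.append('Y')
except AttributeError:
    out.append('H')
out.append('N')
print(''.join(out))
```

Execution trace: 'U' (try body) → 'H' (except AttributeError) → 'N' (after the try/except). Output: UHN

Answer: UHN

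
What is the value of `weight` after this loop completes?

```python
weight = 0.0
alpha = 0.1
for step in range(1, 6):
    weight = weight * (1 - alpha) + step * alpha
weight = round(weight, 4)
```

Moving average with lr=0.1
`weight` takes the values: 0.0 → 0.1 → 0.29 → 0.561 → 0.9049 → 1.31441 → 1.3144

Answer: 1.3144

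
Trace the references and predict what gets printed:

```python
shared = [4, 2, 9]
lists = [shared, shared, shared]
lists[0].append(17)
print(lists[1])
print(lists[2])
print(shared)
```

Key concept: list of same reference.
Step by step:
`shared = [4, 2, 9]` → shared = [4, 2, 9]
`lists = [shared, shared, shared]` → lists = [[4, 2, 9], [4, 2, 9], [4, 2, 9]]
`lists[0].append(17)` → shared = [4, 2, 9, 17]; lists = [[4, 2, 9, 17], [4, 2, 9, 17], [4, 2, 9, 17]]
`print(lists[1])` → prints [4, 2, 9, 17]
`print(lists[2])` → prints [4, 2, 9, 17]
`print(shared)` → prints [4, 2, 9, 17]

Answer:
[4, 2, 9, 17]
[4, 2, 9, 17]
[4, 2, 9, 17]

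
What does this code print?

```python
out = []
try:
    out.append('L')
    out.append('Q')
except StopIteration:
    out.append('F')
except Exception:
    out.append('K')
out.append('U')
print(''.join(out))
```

Execution trace: 'L' (try body) → 'Q' (try body, no exception) → 'U' (after the try/except). Output: LQU

Answer: LQU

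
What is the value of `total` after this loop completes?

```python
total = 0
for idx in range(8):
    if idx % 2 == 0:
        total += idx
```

Sum of even numbers 0 to 7
`total` takes the values: 0 → 2 → 6 → 12

Answer: 12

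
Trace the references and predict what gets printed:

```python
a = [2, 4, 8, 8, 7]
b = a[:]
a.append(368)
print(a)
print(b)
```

Key concept: slice [:] creates copy.
Step by step:
`a = [2, 4, 8, 8, 7]` → a = [2, 4, 8, 8, 7]
`b = a[:]` → b = [2, 4, 8, 8, 7]
`a.append(368)` → a = [2, 4, 8, 8, 7, 368]
`print(a)` → prints [2, 4, 8, 8, 7, 368]
`print(b)` → prints [2, 4, 8, 8, 7]

Answer:
[2, 4, 8, 8, 7, 368]
[2, 4, 8, 8, 7]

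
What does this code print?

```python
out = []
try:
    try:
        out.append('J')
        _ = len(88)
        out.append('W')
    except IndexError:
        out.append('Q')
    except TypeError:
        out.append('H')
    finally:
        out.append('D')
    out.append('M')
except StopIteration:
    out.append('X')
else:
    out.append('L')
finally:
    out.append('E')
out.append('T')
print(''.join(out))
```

Execution trace: 'J' (inner try body) → 'H' (inner except TypeError) → 'D' (inner finally) → 'M' (try body, no exception) → 'L' (else) → 'E' (finally) → 'T' (after the try/except). Output: JHDMLET

Answer: JHDMLET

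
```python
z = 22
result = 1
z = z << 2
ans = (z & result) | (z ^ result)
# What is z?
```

Trace:
`z = 22` → z = 22
`result = 1` → result = 1
`z = z << 2` → z = 88
`ans = (z & result) | (z ^ result)` → ans = 89
So z = 88

Answer: 88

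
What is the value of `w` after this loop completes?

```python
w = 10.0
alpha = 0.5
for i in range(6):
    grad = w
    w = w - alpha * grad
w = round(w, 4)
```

Gradient descent: w = 10.0 * (1 - 0.5)^6
`w` takes the values: 10.0 → 5.0 → 2.5 → 1.25 → 0.625 → 0.3125 → 0.15625 → 0.1562

Answer: 0.1562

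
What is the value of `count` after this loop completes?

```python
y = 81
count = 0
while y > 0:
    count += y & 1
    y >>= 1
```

Count set bits in 81 (binary: 0b1010001)
`count` takes the values: 0 → 1 → 2 → 3

Answer: 3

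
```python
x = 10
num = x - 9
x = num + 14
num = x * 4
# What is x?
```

Trace:
`x = 10` → x = 10
`num = x - 9` → num = 1
`x = num + 14` → x = 15
`num = x * 4` → num = 60
So x = 15

Answer: 15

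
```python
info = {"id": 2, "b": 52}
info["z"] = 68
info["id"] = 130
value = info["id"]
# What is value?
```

Trace:
`info = {"id": 2, "b": 52}` → info = {'id': 2, 'b': 52}
`info["z"] = 68` → info = {'id': 2, 'b': 52, 'z': 68}
`info["id"] = 130` → info = {'id': 130, 'b': 52, 'z': 68}
`value = info["id"]` → value = 130
So value = 130

Answer: 130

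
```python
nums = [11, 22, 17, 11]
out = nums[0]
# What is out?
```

Trace:
`nums = [11, 22, 17, 11]` → nums = [11, 22, 17, 11]
`out = nums[0]` → out = 11
So out = 11

Answer: 11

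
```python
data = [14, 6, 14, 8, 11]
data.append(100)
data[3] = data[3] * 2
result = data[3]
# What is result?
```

Trace:
`data = [14, 6, 14, 8, 11]` → data = [14, 6, 14, 8, 11]
`data.append(100)` → data = [14, 6, 14, 8, 11, 100]
`data[3] = data[3] * 2` → data = [14, 6, 14, 16, 11, 100]
`result = data[3]` → result = 16
So result = 16

Answer: 16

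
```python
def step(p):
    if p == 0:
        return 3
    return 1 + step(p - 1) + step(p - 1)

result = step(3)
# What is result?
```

step(p) = 1 + 2·step(p-1), step(0)=3. Closed form: (3+1)·2^3 - 1 = 31.

Answer: 31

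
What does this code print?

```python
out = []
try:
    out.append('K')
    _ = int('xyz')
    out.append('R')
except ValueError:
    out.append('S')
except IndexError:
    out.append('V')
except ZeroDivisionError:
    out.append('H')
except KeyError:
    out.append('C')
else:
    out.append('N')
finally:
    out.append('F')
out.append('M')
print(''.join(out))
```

Execution trace: 'K' (try body) → 'S' (except ValueError) → 'F' (finally) → 'M' (after the try/except). Output: KSFM

Answer: KSFM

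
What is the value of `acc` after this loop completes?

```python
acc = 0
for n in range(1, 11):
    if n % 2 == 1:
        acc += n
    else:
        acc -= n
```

Add odd, subtract even
`acc` takes the values: 0 → 1 → -1 → 2 → -2 → 3 → -3 → 4 → -4 → 5 → -5

Answer: -5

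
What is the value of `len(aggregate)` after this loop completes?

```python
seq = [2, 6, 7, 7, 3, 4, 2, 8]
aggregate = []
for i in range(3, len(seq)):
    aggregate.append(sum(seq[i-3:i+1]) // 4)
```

Number of 4-element averages
`aggregate` takes the values: [] → [5] → [5, 5] → [5, 5, 5] → [5, 5, 5, 4] → [5, 5, 5, 4, 4]
So `len(aggregate)` = 5

Answer: 5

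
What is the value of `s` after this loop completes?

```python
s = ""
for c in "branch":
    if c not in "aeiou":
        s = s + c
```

Remove vowels from 'branch'
`s` takes the values: "" → "b" → "br" → "brn" → "brnc" → "brnch"

Answer: "brnch"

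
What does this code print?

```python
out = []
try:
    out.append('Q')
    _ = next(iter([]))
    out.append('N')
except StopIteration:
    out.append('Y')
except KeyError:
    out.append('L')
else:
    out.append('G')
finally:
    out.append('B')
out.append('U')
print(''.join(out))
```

Execution trace: 'Q' (try body) → 'Y' (except StopIteration) → 'B' (finally) → 'U' (after the try/except). Output: QYBU

Answer: QYBU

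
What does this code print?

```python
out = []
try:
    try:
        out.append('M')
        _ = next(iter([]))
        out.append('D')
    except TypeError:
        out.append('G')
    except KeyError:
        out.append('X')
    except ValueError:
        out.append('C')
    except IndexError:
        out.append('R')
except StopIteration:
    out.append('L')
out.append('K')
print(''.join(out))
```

Execution trace: 'M' (try body) → 'L' (outer except StopIteration) → 'K' (after the try/except). Output: MLK

Answer: MLK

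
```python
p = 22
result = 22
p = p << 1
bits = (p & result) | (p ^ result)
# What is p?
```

Trace:
`p = 22` → p = 22
`result = 22` → result = 22
`p = p << 1` → p = 44
`bits = (p & result) | (p ^ result)` → bits = 62
So p = 44

Answer: 44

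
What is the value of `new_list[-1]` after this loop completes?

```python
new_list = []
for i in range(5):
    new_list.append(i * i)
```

Last element of squares 0 to 4
`new_list` takes the values: [] → [0] → [0, 1] → [0, 1, 4] → [0, 1, 4, 9] → [0, 1, 4, 9, 16]
So `new_list[-1]` = 16

Answer: 16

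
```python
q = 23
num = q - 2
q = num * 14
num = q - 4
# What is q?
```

Trace:
`q = 23` → q = 23
`num = q - 2` → num = 21
`q = num * 14` → q = 294
`num = q - 4` → num = 290
So q = 294

Answer: 294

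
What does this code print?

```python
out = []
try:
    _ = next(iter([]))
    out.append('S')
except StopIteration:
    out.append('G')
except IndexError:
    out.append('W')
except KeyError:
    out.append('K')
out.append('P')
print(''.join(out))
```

Execution trace: 'G' (except StopIteration) → 'P' (after the try/except). Output: GP

Answer: GP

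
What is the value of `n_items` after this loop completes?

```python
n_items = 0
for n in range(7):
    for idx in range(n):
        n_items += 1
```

Triangle number: 0+1+2+...+6
`n_items` takes the values: 0 → 1 → 2 → 3 → 4 → 5 → 6 → 7 → 8 → 9 → 10 → 11 → 12 → 13 → 14 → 15 → 16 → 17 → 18 → 19 → 20 → 21

Answer: 21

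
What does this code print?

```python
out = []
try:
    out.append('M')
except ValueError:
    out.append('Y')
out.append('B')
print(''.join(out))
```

Execution trace: 'M' (try body, no exception) → 'B' (after the try/except). Output: MB

Answer: MB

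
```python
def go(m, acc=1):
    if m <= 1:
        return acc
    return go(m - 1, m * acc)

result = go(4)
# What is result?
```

Accumulator trace (n, acc): (4, 1) -> (3, 4) -> (2, 12) -> (1, 24) -> return 24

Answer: 24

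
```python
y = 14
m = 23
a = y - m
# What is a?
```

Trace:
`y = 14` → y = 14
`m = 23` → m = 23
`a = y - m` → a = -9
So a = -9

Answer: -9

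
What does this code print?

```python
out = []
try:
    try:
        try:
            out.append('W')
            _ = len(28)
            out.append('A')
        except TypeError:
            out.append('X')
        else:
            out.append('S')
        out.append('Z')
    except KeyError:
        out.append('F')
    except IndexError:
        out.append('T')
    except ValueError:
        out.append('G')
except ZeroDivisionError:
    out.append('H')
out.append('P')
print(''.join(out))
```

Execution trace: 'W' (inner try body) → 'X' (inner except TypeError) → 'Z' (try body, no exception) → 'P' (after the try/except). Output: WXZP

Answer: WXZP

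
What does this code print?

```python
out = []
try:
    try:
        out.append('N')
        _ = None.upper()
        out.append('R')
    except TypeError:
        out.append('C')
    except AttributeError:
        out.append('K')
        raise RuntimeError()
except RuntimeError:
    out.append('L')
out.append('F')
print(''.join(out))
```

Execution trace: 'N' (inner try body) → 'K' (inner except AttributeError) → 'L' (outer except RuntimeError) → 'F' (after the try/except). Output: NKLF

Answer: NKLF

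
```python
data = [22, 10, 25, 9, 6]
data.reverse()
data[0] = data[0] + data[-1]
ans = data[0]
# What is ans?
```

Trace:
`data = [22, 10, 25, 9, 6]` → data = [22, 10, 25, 9, 6]
`data.reverse()` → data = [6, 9, 25, 10, 22]
`data[0] = data[0] + data[-1]` → data = [28, 9, 25, 10, 22]
`ans = data[0]` → ans = 28
So ans = 28

Answer: 28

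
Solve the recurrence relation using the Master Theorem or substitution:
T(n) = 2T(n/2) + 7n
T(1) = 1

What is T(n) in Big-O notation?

By Master Theorem: a=2, b=2, f(n)=7n. Since log_2(2) = 1 and f(n) = Θ(n^1), Case 2 applies. T(n) = O(n log n).

Answer: O(n log n)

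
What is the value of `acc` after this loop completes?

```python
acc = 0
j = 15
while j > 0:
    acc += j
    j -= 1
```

Sum 15 down to 1
`acc` takes the values: 0 → 15 → 29 → 42 → 54 → 65 → 75 → 84 → 92 → 99 → 105 → 110 → 114 → 117 → 119 → 120

Answer: 120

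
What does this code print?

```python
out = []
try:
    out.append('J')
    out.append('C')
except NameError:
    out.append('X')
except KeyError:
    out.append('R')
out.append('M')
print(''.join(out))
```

Execution trace: 'J' (try body) → 'C' (try body, no exception) → 'M' (after the try/except). Output: JCM

Answer: JCM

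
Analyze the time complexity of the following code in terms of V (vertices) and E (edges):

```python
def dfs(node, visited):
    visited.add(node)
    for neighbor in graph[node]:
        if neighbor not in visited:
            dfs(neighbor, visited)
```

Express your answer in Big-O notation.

This is Depth-first search (recursive). Time complexity: O(V + E).

Answer: O(V + E)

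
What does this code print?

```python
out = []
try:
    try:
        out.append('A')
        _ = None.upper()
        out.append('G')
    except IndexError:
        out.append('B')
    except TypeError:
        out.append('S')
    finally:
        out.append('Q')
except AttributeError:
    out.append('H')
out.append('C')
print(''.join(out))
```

Execution trace: 'A' (inner try body) → 'Q' (inner finally) → 'H' (outer except AttributeError) → 'C' (after the try/except). Output: AQHC

Answer: AQHC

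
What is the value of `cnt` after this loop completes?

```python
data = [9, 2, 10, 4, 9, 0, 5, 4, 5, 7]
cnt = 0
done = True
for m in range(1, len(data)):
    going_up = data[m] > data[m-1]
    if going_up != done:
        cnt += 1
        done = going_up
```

Count direction changes in [9, 2, 10, 4, 9, 0, 5, 4, 5, 7]
`cnt` takes the values: 0 → 1 → 2 → 3 → 4 → 5 → 6 → 7 → 8

Answer: 8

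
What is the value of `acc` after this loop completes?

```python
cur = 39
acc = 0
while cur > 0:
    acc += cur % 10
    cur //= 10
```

Sum digits of 39
`acc` takes the values: 0 → 9 → 12

Answer: 12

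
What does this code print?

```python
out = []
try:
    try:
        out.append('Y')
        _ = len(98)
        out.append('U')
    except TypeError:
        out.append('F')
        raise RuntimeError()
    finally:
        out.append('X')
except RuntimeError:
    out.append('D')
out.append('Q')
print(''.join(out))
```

Execution trace: 'Y' (inner try body) → 'F' (inner except TypeError) → 'X' (inner finally) → 'D' (outer except RuntimeError) → 'Q' (after the try/except). Output: YFXDQ

Answer: YFXDQ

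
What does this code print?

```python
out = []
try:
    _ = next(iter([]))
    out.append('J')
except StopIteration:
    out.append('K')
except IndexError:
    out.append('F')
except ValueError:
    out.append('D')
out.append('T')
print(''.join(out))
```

Execution trace: 'K' (except StopIteration) → 'T' (after the try/except). Output: KT

Answer: KT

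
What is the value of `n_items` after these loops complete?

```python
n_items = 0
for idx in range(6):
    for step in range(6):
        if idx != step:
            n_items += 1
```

6² - 6 (exclude diagonal)
`n_items` takes the values: 0 → 1 → 2 → 3 → 4 → 5 → 6 → 7 → 8 → 9 → 10 → 11 → 12 → 13 → 14 → 15 → 16 → 17 → 18 → 19 → 20 → 21 → 22 → 23 → 24 → 25 → 26 → 27 → 28 → 29 → 30

Answer: 30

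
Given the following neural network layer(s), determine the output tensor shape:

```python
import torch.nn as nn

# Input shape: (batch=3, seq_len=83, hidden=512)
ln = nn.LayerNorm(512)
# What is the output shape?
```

Input: (3, 83, 512) -> Output: (3, 83, 512)

Answer: (3, 83, 512)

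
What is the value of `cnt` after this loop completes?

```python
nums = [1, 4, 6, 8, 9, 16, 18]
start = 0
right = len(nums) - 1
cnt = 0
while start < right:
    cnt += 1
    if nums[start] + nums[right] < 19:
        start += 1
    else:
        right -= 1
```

Steps to find pair summing to 19
`cnt` takes the values: 0 → 1 → 2 → 3 → 4 → 5 → 6

Answer: 6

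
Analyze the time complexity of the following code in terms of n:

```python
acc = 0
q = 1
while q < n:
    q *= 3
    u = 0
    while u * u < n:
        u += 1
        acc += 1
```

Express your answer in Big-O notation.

Each loop level contributes: log n × √n. Multiplying the contributions gives O(√n log n).

Answer: O(√n log n)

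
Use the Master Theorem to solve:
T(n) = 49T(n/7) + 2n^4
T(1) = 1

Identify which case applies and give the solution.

a=49, b=7, f(n)=2n^4. log_7(49) = 2. Since c=4 > 2 and the regularity condition holds (49(n/7)^4 = (49/7^4)n^4 with 49/7^4 < 1), Case 3 applies: T(n) = Θ(f(n)) = O(n^4).

Answer: O(n^4) - Case 3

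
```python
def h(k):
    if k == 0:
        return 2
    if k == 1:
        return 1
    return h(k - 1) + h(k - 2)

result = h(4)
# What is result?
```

Build up from base cases: h(0)=2, h(1)=1, h(2)=3, h(3)=4, h(4)=7

Answer: 7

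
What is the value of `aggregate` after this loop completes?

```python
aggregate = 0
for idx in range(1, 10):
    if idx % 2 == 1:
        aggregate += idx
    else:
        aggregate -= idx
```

Add odd, subtract even
`aggregate` takes the values: 0 → 1 → -1 → 2 → -2 → 3 → -3 → 4 → -4 → 5

Answer: 5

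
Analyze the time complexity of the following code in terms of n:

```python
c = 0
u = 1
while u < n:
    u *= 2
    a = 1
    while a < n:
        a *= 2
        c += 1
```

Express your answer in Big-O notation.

Each loop level contributes: log n × log n. Multiplying the contributions gives O(log² n).

Answer: O(log² n)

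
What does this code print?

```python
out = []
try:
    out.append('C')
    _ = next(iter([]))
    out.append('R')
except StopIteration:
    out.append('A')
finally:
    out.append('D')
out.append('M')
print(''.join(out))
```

Execution trace: 'C' (try body) → 'A' (except StopIteration) → 'D' (finally) → 'M' (after the try/except). Output: CADM

Answer: CADM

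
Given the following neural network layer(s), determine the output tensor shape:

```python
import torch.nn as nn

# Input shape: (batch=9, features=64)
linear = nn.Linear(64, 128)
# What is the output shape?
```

Input: (9, 64) -> Output: (9, 128)

Answer: (9, 128)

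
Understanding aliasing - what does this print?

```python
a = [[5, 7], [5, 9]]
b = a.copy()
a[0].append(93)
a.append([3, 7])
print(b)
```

Key concept: shallow copy with nested lists.
Step by step:
`a = [[5, 7], [5, 9]]` → a = [[5, 7], [5, 9]]
`b = a.copy()` → b = [[5, 7], [5, 9]]
`a[0].append(93)` → a = [[5, 7, 93], [5, 9]]; b = [[5, 7, 93], [5, 9]]
`a.append([3, 7])` → a = [[5, 7, 93], [5, 9], [3, 7]]
`print(b)` → prints [[5, 7, 93], [5, 9]]

Answer: [[5, 7, 93], [5, 9]]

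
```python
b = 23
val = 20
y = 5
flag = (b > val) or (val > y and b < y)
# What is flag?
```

Trace:
`b = 23` → b = 23
`val = 20` → val = 20
`y = 5` → y = 5
`flag = (b > val) or (val > y and b < y)` → flag = True
So flag = True

Answer: True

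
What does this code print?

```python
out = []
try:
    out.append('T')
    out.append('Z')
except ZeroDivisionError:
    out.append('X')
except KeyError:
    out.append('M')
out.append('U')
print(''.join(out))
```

Execution trace: 'T' (try body) → 'Z' (try body, no exception) → 'U' (after the try/except). Output: TZU

Answer: TZU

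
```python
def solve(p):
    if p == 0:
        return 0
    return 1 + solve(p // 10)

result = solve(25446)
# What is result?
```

Count of digits of 25446: 5

Answer: 5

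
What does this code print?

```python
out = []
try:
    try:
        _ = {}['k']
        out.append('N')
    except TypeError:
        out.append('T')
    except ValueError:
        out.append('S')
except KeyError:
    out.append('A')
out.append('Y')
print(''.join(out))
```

Execution trace: 'A' (outer except KeyError) → 'Y' (after the try/except). Output: AY

Answer: AY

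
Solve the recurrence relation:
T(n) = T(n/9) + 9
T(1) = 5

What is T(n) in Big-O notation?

Each step divides n by 9 and adds 9. After log_9(n) steps we reach T(1)=5. So T(n) = 9·log_9(n) + 5 = O(log n).

Answer: O(log n)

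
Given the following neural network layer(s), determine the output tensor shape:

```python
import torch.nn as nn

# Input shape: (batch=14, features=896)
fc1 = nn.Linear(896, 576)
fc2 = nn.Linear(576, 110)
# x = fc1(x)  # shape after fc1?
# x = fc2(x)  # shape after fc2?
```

Input: (14, 896) -> after fc1: (14, 576) -> Output: (14, 110)

Answer: (14, 110)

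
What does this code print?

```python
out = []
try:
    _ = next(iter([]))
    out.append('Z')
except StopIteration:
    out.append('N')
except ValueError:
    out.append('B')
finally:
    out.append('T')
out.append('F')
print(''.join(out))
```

Execution trace: 'N' (except StopIteration) → 'T' (finally) → 'F' (after the try/except). Output: NTF

Answer: NTF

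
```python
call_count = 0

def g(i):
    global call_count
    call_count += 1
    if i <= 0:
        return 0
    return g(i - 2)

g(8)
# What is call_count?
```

Linear recursion stepping by 2: 5 calls from i=8 down to ≤0.

Answer: 5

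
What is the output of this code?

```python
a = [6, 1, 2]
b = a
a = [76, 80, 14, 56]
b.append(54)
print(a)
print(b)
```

Key concept: rebinding vs mutation: a is rebound to a new list, b still points at the original.
Step by step:
`a = [6, 1, 2]` → a = [6, 1, 2]
`b = a` → b = [6, 1, 2] (same object as a)
`a = [76, 80, 14, 56]` → a = [76, 80, 14, 56]
`b.append(54)` → b = [6, 1, 2, 54]
`print(a)` → prints [76, 80, 14, 56]
`print(b)` → prints [6, 1, 2, 54]

Answer:
[76, 80, 14, 56]
[6, 1, 2, 54]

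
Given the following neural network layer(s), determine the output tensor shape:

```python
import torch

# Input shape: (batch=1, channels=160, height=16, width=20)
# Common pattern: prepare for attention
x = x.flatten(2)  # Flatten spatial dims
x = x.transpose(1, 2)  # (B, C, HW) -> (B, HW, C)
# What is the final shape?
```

Input: (1, 160, 16, 20) -> after flatten(2): (1, 160, 320) -> Output: (1, 320, 160)

Answer: (1, 320, 160)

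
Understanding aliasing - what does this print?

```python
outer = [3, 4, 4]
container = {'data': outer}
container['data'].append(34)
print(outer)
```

Key concept: dict holds reference to list.
Step by step:
`outer = [3, 4, 4]` → outer = [3, 4, 4]
`container = {'data': outer}` → container = {'data': [3, 4, 4]}
`container['data'].append(34)` → outer = [3, 4, 4, 34]; container = {'data': [3, 4, 4, 34]}
`print(outer)` → prints [3, 4, 4, 34]

Answer: [3, 4, 4, 34]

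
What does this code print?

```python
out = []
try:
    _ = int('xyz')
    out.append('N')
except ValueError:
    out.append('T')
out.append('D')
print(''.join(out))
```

Execution trace: 'T' (except ValueError) → 'D' (after the try/except). Output: TD

Answer: TD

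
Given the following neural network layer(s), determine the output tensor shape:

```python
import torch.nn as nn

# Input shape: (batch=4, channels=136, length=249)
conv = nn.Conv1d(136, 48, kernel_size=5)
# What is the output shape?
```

Input: (4, 136, 249) -> Output: (4, 48, 245)

Answer: (4, 48, 245)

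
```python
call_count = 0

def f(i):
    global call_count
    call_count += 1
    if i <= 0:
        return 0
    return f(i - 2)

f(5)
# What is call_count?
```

Linear recursion stepping by 2: 4 calls from i=5 down to ≤0.

Answer: 4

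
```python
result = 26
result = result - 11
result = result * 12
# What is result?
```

Trace:
`result = 26` → result = 26
`result = result - 11` → result = 15
`result = result * 12` → result = 180
So result = 180

Answer: 180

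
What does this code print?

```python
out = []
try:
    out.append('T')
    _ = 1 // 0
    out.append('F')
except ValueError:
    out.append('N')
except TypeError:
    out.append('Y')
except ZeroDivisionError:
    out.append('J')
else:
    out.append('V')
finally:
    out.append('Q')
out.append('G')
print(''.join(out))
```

Execution trace: 'T' (try body) → 'J' (except ZeroDivisionError) → 'Q' (finally) → 'G' (after the try/except). Output: TJQG

Answer: TJQG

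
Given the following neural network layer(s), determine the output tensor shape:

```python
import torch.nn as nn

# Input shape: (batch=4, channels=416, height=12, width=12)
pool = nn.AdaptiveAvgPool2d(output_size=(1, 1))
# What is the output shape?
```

Input: (4, 416, 12, 12) -> Output: (4, 416, 1, 1)

Answer: (4, 416, 1, 1)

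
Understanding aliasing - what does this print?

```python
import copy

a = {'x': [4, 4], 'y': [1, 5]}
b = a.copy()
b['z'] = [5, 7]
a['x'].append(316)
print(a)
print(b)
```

Key concept: shallow copy of dict with mutable values.
Step by step:
`a = {'x': [4, 4], 'y': [1, 5]}` → a = {'x': [4, 4], 'y': [1, 5]}
`b = a.copy()` → b = {'x': [4, 4], 'y': [1, 5]}
`b['z'] = [5, 7]` → b = {'x': [4, 4], 'y': [1, 5], 'z': [5, 7]}
`a['x'].append(316)` → a = {'x': [4, 4, 316], 'y': [1, 5]}; b = {'x': [4, 4, 316], 'y': [1, 5], 'z': [5, 7]}
`print(a)` → prints {'x': [4, 4, 316], 'y': [1, 5]}
`print(b)` → prints {'x': [4, 4, 316], 'y': [1, 5], 'z': [5, 7]}

Answer:
{'x': [4, 4, 316], 'y': [1, 5]}
{'x': [4, 4, 316], 'y': [1, 5], 'z': [5, 7]}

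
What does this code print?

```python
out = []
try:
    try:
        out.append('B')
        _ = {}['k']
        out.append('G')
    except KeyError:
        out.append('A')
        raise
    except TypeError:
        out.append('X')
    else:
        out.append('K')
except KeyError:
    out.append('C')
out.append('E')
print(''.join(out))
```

Execution trace: 'B' (inner try body) → 'A' (inner except KeyError) → 'C' (outer except KeyError) → 'E' (after the try/except). Output: BACE

Answer: BACE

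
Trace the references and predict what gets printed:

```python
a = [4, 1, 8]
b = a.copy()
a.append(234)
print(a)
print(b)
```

Key concept: list.copy() creates independent copy.
Step by step:
`a = [4, 1, 8]` → a = [4, 1, 8]
`b = a.copy()` → b = [4, 1, 8]
`a.append(234)` → a = [4, 1, 8, 234]
`print(a)` → prints [4, 1, 8, 234]
`print(b)` → prints [4, 1, 8]

Answer:
[4, 1, 8, 234]
[4, 1, 8]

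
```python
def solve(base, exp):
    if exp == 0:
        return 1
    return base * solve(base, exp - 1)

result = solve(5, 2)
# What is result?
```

solve(5, 2) = 5 * 5 = 25

Answer: 25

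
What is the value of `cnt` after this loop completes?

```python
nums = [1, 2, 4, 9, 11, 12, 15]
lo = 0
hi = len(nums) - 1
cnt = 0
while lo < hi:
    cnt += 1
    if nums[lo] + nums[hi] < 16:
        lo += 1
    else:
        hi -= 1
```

Steps to find pair summing to 16
`cnt` takes the values: 0 → 1 → 2 → 3 → 4 → 5 → 6

Answer: 6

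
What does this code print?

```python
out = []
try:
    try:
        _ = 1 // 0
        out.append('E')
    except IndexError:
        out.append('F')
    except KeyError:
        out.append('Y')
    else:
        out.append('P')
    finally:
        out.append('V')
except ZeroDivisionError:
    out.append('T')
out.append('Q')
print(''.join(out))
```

Execution trace: 'V' (finally) → 'T' (outer except ZeroDivisionError) → 'Q' (after the try/except). Output: VTQ

Answer: VTQ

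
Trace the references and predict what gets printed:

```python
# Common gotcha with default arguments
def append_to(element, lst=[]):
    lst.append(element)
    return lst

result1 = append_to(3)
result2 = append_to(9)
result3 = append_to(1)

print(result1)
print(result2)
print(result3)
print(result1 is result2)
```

Key concept: mutable default argument gotcha.
Step by step:
`result1 = append_to(3)` → result1 = [3]
`result2 = append_to(9)` → result1 = [3, 9] (same object as result2); result2 = [3, 9] (same object as result1)
`result3 = append_to(1)` → result1 = [3, 9, 1] (same object as result2, result3); result2 = [3, 9, 1] (same object as result1, result3); result3 = [3, 9, 1] (same object as result1, result2)
`print(result1)` → prints [3, 9, 1]
`print(result2)` → prints [3, 9, 1]
`print(result3)` → prints [3, 9, 1]
`print(result1 is result2)` → prints True

Answer:
[3, 9, 1]
[3, 9, 1]
[3, 9, 1]
True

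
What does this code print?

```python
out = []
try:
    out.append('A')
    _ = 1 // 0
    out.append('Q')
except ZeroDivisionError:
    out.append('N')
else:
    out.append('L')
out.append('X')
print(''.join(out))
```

Execution trace: 'A' (try body) → 'N' (except ZeroDivisionError) → 'X' (after the try/except). Output: ANX

Answer: ANX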